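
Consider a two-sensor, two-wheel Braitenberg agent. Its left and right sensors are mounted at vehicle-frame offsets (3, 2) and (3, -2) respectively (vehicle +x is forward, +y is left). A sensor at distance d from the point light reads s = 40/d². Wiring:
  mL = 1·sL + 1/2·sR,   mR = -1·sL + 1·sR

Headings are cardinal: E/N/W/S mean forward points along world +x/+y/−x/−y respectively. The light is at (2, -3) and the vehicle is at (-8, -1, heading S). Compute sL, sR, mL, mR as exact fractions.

8/13 8/29 284/377 -128/377

left sensor world pos  = (-6, -4); dL² = 65
right sensor world pos = (-10, -4); dR² = 145
sL = 40/65 = 8/13
sR = 40/145 = 8/29
mL = 1·sL + 1/2·sR = 284/377
mR = -1·sL + 1·sR = -128/377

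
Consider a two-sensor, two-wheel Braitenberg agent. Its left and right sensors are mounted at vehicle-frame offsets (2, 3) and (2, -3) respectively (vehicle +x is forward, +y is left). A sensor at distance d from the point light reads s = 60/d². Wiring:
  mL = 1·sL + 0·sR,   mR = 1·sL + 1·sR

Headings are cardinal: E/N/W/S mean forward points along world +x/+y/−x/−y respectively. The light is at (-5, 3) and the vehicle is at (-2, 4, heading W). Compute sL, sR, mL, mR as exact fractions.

left sensor world pos  = (-4, 1); dL² = 5
right sensor world pos = (-4, 7); dR² = 17
sL = 60/5 = 12
sR = 60/17 = 60/17
mL = 1·sL + 0·sR = 12
mR = 1·sL + 1·sR = 264/17

12 60/17 12 264/17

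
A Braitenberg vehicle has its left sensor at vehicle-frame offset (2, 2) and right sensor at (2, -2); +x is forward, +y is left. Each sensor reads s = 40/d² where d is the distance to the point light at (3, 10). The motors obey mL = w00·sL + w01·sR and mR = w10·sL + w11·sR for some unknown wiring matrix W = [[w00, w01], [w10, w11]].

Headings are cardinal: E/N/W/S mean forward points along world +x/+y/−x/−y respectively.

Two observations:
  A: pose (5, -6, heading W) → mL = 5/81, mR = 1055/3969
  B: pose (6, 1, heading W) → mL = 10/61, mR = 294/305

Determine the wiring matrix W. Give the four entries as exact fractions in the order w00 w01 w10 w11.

1/2 0 1/2 1

obs A: pose=(5,-6,W) → sL=10/81, sR=10/49, mL=5/81, mR=1055/3969
obs B: pose=(6,1,W) → sL=20/61, sR=4/5, mL=10/61, mR=294/305
sensor matrix S = [[10/81, 10/49], [20/61, 4/5]]; det S = 7712/242109
solve [mL_A; mL_B] = S·[w00; w01] and [mR_A; mR_B] = S·[w10; w11]:
  w00 = 1/2, w01 = 0, w10 = 1/2, w11 = 1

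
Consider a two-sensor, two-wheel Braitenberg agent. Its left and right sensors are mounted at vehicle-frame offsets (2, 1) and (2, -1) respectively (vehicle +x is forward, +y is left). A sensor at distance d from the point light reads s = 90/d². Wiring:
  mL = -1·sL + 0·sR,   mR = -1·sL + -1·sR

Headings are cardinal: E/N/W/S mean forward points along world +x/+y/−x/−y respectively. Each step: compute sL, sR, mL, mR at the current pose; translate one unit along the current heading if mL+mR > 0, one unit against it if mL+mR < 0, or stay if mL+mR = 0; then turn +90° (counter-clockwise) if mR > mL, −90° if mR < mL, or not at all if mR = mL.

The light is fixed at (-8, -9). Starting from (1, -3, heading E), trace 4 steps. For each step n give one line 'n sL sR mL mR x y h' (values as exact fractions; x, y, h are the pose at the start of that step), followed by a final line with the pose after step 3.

n=0: pose=(1,-3,E); sL=9/17, sR=45/73; mL=-9/17, mR=-1422/1241; mL+mR=-2079/1241 → advance -1; mR−mL=-45/73 → turn -1·90°
n=1: pose=(0,-3,S); sL=90/97, sR=18/13; mL=-90/97, mR=-2916/1261; mL+mR=-4086/1261 → advance -1; mR−mL=-18/13 → turn -1·90°
n=2: pose=(0,-2,W); sL=5/4, sR=9/10; mL=-5/4, mR=-43/20; mL+mR=-17/5 → advance -1; mR−mL=-9/10 → turn -1·90°
n=3: pose=(1,-2,N); sL=18/29, sR=90/181; mL=-18/29, mR=-5868/5249; mL+mR=-9126/5249 → advance -1; mR−mL=-90/181 → turn -1·90°

0 9/17 45/73 -9/17 -1422/1241 1 -3 E
1 90/97 18/13 -90/97 -2916/1261 0 -3 S
2 5/4 9/10 -5/4 -43/20 0 -2 W
3 18/29 90/181 -18/29 -5868/5249 1 -2 N
final 1 -3 E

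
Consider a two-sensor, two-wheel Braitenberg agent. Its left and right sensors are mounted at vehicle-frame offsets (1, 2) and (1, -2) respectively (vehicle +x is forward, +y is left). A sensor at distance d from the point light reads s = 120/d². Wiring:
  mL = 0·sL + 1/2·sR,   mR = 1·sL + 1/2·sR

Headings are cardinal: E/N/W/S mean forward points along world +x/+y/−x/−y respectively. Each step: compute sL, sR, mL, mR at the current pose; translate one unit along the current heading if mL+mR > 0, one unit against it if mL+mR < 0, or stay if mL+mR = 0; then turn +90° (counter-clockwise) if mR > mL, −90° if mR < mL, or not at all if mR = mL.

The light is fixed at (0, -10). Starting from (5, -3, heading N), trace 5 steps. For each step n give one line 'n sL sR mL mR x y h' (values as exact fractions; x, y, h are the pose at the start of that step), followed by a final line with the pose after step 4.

n=0: pose=(5,-3,N); sL=120/73, sR=120/113; mL=60/113, mR=17940/8249; mL+mR=22320/8249 → advance +1; mR−mL=120/73 → turn +1·90°
n=1: pose=(5,-2,W); sL=30/13, sR=30/29; mL=15/29, mR=1065/377; mL+mR=1260/377 → advance +1; mR−mL=30/13 → turn +1·90°
n=2: pose=(4,-2,S); sL=24/17, sR=120/53; mL=60/53, mR=2292/901; mL+mR=3312/901 → advance +1; mR−mL=24/17 → turn +1·90°
n=3: pose=(4,-3,E); sL=60/53, sR=12/5; mL=6/5, mR=618/265; mL+mR=936/265 → advance +1; mR−mL=60/53 → turn +1·90°
n=4: pose=(5,-3,N); sL=120/73, sR=120/113; mL=60/113, mR=17940/8249; mL+mR=22320/8249 → advance +1; mR−mL=120/73 → turn +1·90°

0 120/73 120/113 60/113 17940/8249 5 -3 N
1 30/13 30/29 15/29 1065/377 5 -2 W
2 24/17 120/53 60/53 2292/901 4 -2 S
3 60/53 12/5 6/5 618/265 4 -3 E
4 120/73 120/113 60/113 17940/8249 5 -3 N
final 5 -2 W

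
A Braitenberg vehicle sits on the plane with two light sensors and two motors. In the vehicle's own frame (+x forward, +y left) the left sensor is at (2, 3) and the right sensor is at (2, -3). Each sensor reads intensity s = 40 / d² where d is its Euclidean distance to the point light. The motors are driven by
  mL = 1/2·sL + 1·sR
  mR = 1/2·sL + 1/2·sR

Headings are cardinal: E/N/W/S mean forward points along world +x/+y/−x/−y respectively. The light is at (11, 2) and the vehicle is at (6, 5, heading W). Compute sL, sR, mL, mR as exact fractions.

left sensor world pos  = (4, 2); dL² = 49
right sensor world pos = (4, 8); dR² = 85
sL = 40/49 = 40/49
sR = 40/85 = 8/17
mL = 1/2·sL + 1·sR = 732/833
mR = 1/2·sL + 1/2·sR = 536/833

40/49 8/17 732/833 536/833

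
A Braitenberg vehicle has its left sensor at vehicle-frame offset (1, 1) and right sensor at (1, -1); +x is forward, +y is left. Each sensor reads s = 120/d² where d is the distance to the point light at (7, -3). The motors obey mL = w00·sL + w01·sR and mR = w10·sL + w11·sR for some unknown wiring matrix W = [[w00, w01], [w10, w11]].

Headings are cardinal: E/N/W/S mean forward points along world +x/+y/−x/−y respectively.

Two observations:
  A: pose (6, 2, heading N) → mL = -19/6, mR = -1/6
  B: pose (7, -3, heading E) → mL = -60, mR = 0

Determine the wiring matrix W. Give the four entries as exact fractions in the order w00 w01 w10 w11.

-1/2 -1/2 1/2 -1/2

obs A: pose=(6,2,N) → sL=3, sR=10/3, mL=-19/6, mR=-1/6
obs B: pose=(7,-3,E) → sL=60, sR=60, mL=-60, mR=0
sensor matrix S = [[3, 10/3], [60, 60]]; det S = -20
solve [mL_A; mL_B] = S·[w00; w01] and [mR_A; mR_B] = S·[w10; w11]:
  w00 = -1/2, w01 = -1/2, w10 = 1/2, w11 = -1/2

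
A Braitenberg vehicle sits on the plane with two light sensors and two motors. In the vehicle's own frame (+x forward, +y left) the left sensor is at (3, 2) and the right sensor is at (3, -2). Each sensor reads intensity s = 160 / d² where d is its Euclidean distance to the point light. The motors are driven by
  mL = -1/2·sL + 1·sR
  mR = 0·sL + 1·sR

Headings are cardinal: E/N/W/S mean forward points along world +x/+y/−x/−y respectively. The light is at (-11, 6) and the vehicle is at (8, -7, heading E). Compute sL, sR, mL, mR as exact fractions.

32/121 160/709 8016/85789 160/709

left sensor world pos  = (11, -5); dL² = 605
right sensor world pos = (11, -9); dR² = 709
sL = 160/605 = 32/121
sR = 160/709 = 160/709
mL = -1/2·sL + 1·sR = 8016/85789
mR = 0·sL + 1·sR = 160/709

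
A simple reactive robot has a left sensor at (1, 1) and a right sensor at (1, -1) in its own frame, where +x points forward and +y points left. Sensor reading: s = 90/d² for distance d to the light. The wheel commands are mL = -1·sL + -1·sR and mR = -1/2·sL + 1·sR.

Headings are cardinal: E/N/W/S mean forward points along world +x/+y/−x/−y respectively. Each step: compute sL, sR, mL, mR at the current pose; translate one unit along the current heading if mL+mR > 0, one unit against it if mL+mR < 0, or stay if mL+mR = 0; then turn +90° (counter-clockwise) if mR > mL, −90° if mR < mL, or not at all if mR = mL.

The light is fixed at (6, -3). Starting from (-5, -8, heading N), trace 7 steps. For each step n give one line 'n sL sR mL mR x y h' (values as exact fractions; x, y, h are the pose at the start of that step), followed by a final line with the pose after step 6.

0 9/16 45/58 -621/464 459/928 -5 -8 N
1 90/193 90/169 -32580/32617 9765/32617 -5 -9 W
2 9/13 9/17 -270/221 81/442 -4 -9 S
3 90/97 10/13 -2140/1261 385/1261 -4 -8 E
4 9/16 45/58 -621/464 459/928 -5 -8 N
5 90/193 90/169 -32580/32617 9765/32617 -5 -9 W
6 9/13 9/17 -270/221 81/442 -4 -9 S
final -4 -8 E

n=0: pose=(-5,-8,N); sL=9/16, sR=45/58; mL=-621/464, mR=459/928; mL+mR=-27/32 → advance -1; mR−mL=1701/928 → turn +1·90°
n=1: pose=(-5,-9,W); sL=90/193, sR=90/169; mL=-32580/32617, mR=9765/32617; mL+mR=-135/193 → advance -1; mR−mL=42345/32617 → turn +1·90°
n=2: pose=(-4,-9,S); sL=9/13, sR=9/17; mL=-270/221, mR=81/442; mL+mR=-27/26 → advance -1; mR−mL=621/442 → turn +1·90°
n=3: pose=(-4,-8,E); sL=90/97, sR=10/13; mL=-2140/1261, mR=385/1261; mL+mR=-135/97 → advance -1; mR−mL=2525/1261 → turn +1·90°
n=4: pose=(-5,-8,N); sL=9/16, sR=45/58; mL=-621/464, mR=459/928; mL+mR=-27/32 → advance -1; mR−mL=1701/928 → turn +1·90°
n=5: pose=(-5,-9,W); sL=90/193, sR=90/169; mL=-32580/32617, mR=9765/32617; mL+mR=-135/193 → advance -1; mR−mL=42345/32617 → turn +1·90°
n=6: pose=(-4,-9,S); sL=9/13, sR=9/17; mL=-270/221, mR=81/442; mL+mR=-27/26 → advance -1; mR−mL=621/442 → turn +1·90°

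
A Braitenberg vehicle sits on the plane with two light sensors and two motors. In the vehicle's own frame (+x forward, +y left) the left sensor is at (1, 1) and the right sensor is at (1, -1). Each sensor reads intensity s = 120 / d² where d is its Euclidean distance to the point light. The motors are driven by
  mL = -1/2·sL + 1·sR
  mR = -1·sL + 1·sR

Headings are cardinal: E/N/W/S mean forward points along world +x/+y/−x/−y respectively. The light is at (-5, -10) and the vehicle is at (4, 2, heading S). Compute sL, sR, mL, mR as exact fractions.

120/221 24/37 3084/8177 864/8177

left sensor world pos  = (5, 1); dL² = 221
right sensor world pos = (3, 1); dR² = 185
sL = 120/221 = 120/221
sR = 120/185 = 24/37
mL = -1/2·sL + 1·sR = 3084/8177
mR = -1·sL + 1·sR = 864/8177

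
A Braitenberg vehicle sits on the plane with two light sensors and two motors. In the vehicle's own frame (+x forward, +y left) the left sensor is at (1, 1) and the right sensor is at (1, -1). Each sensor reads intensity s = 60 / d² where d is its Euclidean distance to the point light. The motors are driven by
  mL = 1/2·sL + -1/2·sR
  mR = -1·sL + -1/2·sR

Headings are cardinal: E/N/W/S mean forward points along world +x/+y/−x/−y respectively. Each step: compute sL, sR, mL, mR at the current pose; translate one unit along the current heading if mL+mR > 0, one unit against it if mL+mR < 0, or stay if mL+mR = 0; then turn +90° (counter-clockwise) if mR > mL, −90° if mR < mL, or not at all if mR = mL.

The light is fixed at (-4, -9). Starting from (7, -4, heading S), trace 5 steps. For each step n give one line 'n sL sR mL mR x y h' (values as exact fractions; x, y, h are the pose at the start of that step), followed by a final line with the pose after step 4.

n=0: pose=(7,-4,S); sL=3/8, sR=15/29; mL=-33/464, mR=-147/232; mL+mR=-327/464 → advance -1; mR−mL=-9/16 → turn -1·90°
n=1: pose=(7,-3,W); sL=12/25, sR=60/149; mL=144/3725, mR=-2538/3725; mL+mR=-2394/3725 → advance -1; mR−mL=-18/25 → turn -1·90°
n=2: pose=(8,-3,N); sL=6/17, sR=30/109; mL=72/1853, mR=-909/1853; mL+mR=-837/1853 → advance -1; mR−mL=-9/17 → turn -1·90°
n=3: pose=(8,-4,E); sL=12/41, sR=12/37; mL=-24/1517, mR=-690/1517; mL+mR=-714/1517 → advance -1; mR−mL=-18/41 → turn -1·90°
n=4: pose=(7,-4,S); sL=3/8, sR=15/29; mL=-33/464, mR=-147/232; mL+mR=-327/464 → advance -1; mR−mL=-9/16 → turn -1·90°

0 3/8 15/29 -33/464 -147/232 7 -4 S
1 12/25 60/149 144/3725 -2538/3725 7 -3 W
2 6/17 30/109 72/1853 -909/1853 8 -3 N
3 12/41 12/37 -24/1517 -690/1517 8 -4 E
4 3/8 15/29 -33/464 -147/232 7 -4 S
final 7 -3 W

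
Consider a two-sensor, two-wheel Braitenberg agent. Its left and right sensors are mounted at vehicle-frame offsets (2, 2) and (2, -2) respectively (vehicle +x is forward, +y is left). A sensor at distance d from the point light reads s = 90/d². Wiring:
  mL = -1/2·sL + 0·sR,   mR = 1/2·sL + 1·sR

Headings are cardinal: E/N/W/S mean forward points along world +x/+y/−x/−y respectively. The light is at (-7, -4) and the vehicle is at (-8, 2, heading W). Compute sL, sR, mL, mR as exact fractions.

left sensor world pos  = (-10, 0); dL² = 25
right sensor world pos = (-10, 4); dR² = 73
sL = 90/25 = 18/5
sR = 90/73 = 90/73
mL = -1/2·sL + 0·sR = -9/5
mR = 1/2·sL + 1·sR = 1107/365

18/5 90/73 -9/5 1107/365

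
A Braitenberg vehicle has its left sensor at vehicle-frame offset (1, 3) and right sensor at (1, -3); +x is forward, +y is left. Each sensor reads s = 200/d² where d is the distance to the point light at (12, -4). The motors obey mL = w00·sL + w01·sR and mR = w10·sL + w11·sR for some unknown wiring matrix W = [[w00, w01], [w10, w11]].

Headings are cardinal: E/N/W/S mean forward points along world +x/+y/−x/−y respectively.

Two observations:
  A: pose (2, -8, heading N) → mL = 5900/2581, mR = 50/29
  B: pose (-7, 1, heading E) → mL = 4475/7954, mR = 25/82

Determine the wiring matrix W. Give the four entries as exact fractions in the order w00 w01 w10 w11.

obs A: pose=(2,-8,N) → sL=100/89, sR=100/29, mL=5900/2581, mR=50/29
obs B: pose=(-7,1,E) → sL=50/97, sR=25/41, mL=4475/7954, mR=25/82
sensor matrix S = [[100/89, 100/29], [50/97, 25/41]]; det S = -11212500/10264637
solve [mL_A; mL_B] = S·[w00; w01] and [mR_A; mR_B] = S·[w10; w11]:
  w00 = 1/2, w01 = 1/2, w10 = 0, w11 = 1/2

1/2 1/2 0 1/2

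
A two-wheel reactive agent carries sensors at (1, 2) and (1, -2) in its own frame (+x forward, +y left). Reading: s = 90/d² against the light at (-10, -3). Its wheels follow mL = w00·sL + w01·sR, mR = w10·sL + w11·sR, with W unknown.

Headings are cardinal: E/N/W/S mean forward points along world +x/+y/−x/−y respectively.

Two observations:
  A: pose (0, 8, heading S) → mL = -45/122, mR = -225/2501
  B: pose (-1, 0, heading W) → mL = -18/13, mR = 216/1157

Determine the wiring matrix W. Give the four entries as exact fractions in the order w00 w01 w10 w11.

obs A: pose=(0,8,S) → sL=45/122, sR=45/82, mL=-45/122, mR=-225/2501
obs B: pose=(-1,0,W) → sL=18/13, sR=90/89, mL=-18/13, mR=216/1157
sensor matrix S = [[45/122, 45/82], [18/13, 90/89]]; det S = -1119420/2893657
solve [mL_A; mL_B] = S·[w00; w01] and [mR_A; mR_B] = S·[w10; w11]:
  w00 = -1, w01 = 0, w10 = 1/2, w11 = -1/2

-1 0 1/2 -1/2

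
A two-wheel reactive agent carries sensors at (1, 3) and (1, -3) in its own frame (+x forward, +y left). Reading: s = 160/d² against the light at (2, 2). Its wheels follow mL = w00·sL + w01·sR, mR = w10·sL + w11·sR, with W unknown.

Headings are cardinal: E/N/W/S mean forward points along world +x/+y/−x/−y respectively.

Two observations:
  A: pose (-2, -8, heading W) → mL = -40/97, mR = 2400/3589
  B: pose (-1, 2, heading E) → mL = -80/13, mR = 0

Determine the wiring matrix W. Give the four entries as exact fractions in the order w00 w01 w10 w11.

-1/2 0 -1/2 1/2

obs A: pose=(-2,-8,W) → sL=80/97, sR=80/37, mL=-40/97, mR=2400/3589
obs B: pose=(-1,2,E) → sL=160/13, sR=160/13, mL=-80/13, mR=0
sensor matrix S = [[80/97, 80/37], [160/13, 160/13]]; det S = -768000/46657
solve [mL_A; mL_B] = S·[w00; w01] and [mR_A; mR_B] = S·[w10; w11]:
  w00 = -1/2, w01 = 0, w10 = -1/2, w11 = 1/2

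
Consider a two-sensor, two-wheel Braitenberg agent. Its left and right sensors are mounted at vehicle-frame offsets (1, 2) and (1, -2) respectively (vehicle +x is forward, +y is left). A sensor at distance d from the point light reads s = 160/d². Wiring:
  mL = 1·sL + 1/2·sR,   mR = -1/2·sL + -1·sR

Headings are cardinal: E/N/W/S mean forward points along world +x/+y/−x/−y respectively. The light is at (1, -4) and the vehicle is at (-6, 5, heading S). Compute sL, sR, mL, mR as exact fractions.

left sensor world pos  = (-4, 4); dL² = 89
right sensor world pos = (-8, 4); dR² = 145
sL = 160/89 = 160/89
sR = 160/145 = 32/29
mL = 1·sL + 1/2·sR = 6064/2581
mR = -1/2·sL + -1·sR = -5168/2581

160/89 32/29 6064/2581 -5168/2581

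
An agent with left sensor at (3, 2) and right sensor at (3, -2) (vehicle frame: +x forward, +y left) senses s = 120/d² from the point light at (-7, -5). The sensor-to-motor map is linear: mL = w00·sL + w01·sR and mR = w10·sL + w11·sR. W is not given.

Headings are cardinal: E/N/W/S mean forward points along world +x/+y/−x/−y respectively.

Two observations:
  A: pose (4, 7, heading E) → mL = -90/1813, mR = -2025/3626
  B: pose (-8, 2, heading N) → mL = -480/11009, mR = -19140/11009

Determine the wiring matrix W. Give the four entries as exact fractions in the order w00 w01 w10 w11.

1/2 -1/2 -1/2 -1

obs A: pose=(4,7,E) → sL=15/49, sR=15/37, mL=-90/1813, mR=-2025/3626
obs B: pose=(-8,2,N) → sL=120/109, sR=120/101, mL=-480/11009, mR=-19140/11009
sensor matrix S = [[15/49, 15/37], [120/109, 120/101]]; det S = -1648800/19959317
solve [mL_A; mL_B] = S·[w00; w01] and [mR_A; mR_B] = S·[w10; w11]:
  w00 = 1/2, w01 = -1/2, w10 = -1/2, w11 = -1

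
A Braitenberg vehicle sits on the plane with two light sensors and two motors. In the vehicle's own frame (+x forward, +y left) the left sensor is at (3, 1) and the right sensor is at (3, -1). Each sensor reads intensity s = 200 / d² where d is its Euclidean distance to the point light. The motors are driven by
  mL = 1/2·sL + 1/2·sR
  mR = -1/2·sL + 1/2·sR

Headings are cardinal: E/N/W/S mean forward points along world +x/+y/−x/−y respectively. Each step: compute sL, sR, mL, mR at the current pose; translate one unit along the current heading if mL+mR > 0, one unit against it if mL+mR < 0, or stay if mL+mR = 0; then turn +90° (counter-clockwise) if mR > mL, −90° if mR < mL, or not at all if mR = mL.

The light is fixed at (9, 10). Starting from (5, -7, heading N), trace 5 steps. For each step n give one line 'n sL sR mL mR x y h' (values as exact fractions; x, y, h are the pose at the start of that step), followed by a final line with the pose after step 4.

n=0: pose=(5,-7,N); sL=200/221, sR=40/41; mL=8520/9061, mR=320/9061; mL+mR=40/41 → advance +1; mR−mL=-200/221 → turn -1·90°
n=1: pose=(5,-6,E); sL=100/113, sR=20/29; mL=2580/3277, mR=-320/3277; mL+mR=20/29 → advance +1; mR−mL=-100/113 → turn -1·90°
n=2: pose=(6,-6,S); sL=40/73, sR=200/377; mL=14840/27521, mR=-240/27521; mL+mR=200/377 → advance +1; mR−mL=-40/73 → turn -1·90°
n=3: pose=(6,-7,W); sL=5/9, sR=50/73; mL=815/1314, mR=85/1314; mL+mR=50/73 → advance +1; mR−mL=-5/9 → turn -1·90°
n=4: pose=(5,-7,N); sL=200/221, sR=40/41; mL=8520/9061, mR=320/9061; mL+mR=40/41 → advance +1; mR−mL=-200/221 → turn -1·90°

0 200/221 40/41 8520/9061 320/9061 5 -7 N
1 100/113 20/29 2580/3277 -320/3277 5 -6 E
2 40/73 200/377 14840/27521 -240/27521 6 -6 S
3 5/9 50/73 815/1314 85/1314 6 -7 W
4 200/221 40/41 8520/9061 320/9061 5 -7 N
final 5 -6 E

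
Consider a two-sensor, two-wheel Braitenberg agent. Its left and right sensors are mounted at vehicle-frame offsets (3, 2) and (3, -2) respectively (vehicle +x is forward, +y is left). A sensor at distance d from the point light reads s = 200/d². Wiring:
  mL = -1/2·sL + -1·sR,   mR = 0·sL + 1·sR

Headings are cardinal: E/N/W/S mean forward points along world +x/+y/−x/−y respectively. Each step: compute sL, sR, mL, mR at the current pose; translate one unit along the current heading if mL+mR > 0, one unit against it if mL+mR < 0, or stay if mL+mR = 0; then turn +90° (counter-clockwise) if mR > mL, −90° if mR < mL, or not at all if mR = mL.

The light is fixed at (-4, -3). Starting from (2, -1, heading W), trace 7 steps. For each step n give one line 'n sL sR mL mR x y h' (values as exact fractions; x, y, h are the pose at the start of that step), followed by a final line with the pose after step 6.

n=0: pose=(2,-1,W); sL=200/9, sR=8; mL=-172/9, mR=8; mL+mR=-100/9 → advance -1; mR−mL=244/9 → turn +1·90°
n=1: pose=(3,-1,S); sL=100/41, sR=100/13; mL=-4750/533, mR=100/13; mL+mR=-50/41 → advance -1; mR−mL=8850/533 → turn +1·90°
n=2: pose=(3,0,E); sL=8/5, sR=200/101; mL=-1404/505, mR=200/101; mL+mR=-4/5 → advance -1; mR−mL=2404/505 → turn +1·90°
n=3: pose=(2,0,N); sL=50/13, sR=2; mL=-51/13, mR=2; mL+mR=-25/13 → advance -1; mR−mL=77/13 → turn +1·90°
n=4: pose=(2,-1,W); sL=200/9, sR=8; mL=-172/9, mR=8; mL+mR=-100/9 → advance -1; mR−mL=244/9 → turn +1·90°
n=5: pose=(3,-1,S); sL=100/41, sR=100/13; mL=-4750/533, mR=100/13; mL+mR=-50/41 → advance -1; mR−mL=8850/533 → turn +1·90°
n=6: pose=(3,0,E); sL=8/5, sR=200/101; mL=-1404/505, mR=200/101; mL+mR=-4/5 → advance -1; mR−mL=2404/505 → turn +1·90°

0 200/9 8 -172/9 8 2 -1 W
1 100/41 100/13 -4750/533 100/13 3 -1 S
2 8/5 200/101 -1404/505 200/101 3 0 E
3 50/13 2 -51/13 2 2 0 N
4 200/9 8 -172/9 8 2 -1 W
5 100/41 100/13 -4750/533 100/13 3 -1 S
6 8/5 200/101 -1404/505 200/101 3 0 E
final 2 0 N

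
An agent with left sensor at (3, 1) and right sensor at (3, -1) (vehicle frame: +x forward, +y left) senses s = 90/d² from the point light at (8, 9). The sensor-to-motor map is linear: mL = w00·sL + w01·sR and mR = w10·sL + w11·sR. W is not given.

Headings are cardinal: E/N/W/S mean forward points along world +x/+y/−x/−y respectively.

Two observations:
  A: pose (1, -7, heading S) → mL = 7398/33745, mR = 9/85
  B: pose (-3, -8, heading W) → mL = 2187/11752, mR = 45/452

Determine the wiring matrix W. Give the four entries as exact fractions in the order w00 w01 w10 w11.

obs A: pose=(1,-7,S) → sL=90/397, sR=18/85, mL=7398/33745, mR=9/85
obs B: pose=(-3,-8,W) → sL=9/52, sR=45/226, mL=2187/11752, mR=45/452
sensor matrix S = [[90/397, 18/85], [9/52, 45/226]]; det S = 841509/99142810
solve [mL_A; mL_B] = S·[w00; w01] and [mR_A; mR_B] = S·[w10; w11]:
  w00 = 1/2, w01 = 1/2, w10 = 0, w11 = 1/2

1/2 1/2 0 1/2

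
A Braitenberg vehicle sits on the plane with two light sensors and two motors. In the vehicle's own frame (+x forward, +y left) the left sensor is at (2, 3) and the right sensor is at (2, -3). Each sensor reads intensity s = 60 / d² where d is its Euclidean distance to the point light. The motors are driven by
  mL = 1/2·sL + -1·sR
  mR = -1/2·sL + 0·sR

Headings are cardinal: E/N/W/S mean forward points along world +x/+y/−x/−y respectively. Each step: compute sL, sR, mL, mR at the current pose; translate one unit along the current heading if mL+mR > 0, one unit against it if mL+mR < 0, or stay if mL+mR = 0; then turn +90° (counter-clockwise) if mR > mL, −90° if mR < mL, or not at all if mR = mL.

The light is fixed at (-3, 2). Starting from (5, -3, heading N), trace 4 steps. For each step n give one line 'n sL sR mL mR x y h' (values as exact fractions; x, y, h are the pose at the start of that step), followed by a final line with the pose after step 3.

n=0: pose=(5,-3,N); sL=30/17, sR=6/13; mL=93/221, mR=-15/17; mL+mR=-6/13 → advance -1; mR−mL=-288/221 → turn -1·90°
n=1: pose=(5,-4,E); sL=60/109, sR=60/181; mL=-1110/19729, mR=-30/109; mL+mR=-60/181 → advance -1; mR−mL=-4320/19729 → turn -1·90°
n=2: pose=(4,-4,S); sL=15/41, sR=3/4; mL=-93/164, mR=-15/82; mL+mR=-3/4 → advance -1; mR−mL=63/164 → turn +1·90°
n=3: pose=(4,-3,E); sL=12/17, sR=12/29; mL=-30/493, mR=-6/17; mL+mR=-12/29 → advance -1; mR−mL=-144/493 → turn -1·90°

0 30/17 6/13 93/221 -15/17 5 -3 N
1 60/109 60/181 -1110/19729 -30/109 5 -4 E
2 15/41 3/4 -93/164 -15/82 4 -4 S
3 12/17 12/29 -30/493 -6/17 4 -3 E
final 3 -3 S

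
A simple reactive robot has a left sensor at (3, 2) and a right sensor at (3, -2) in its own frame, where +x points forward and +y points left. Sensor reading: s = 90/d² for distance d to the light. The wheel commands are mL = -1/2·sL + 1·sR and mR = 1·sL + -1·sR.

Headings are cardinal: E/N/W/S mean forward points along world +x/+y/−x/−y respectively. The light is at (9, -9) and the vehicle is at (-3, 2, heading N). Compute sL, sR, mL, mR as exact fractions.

45/196 45/148 2745/14504 -135/1813

left sensor world pos  = (-5, 5); dL² = 392
right sensor world pos = (-1, 5); dR² = 296
sL = 90/392 = 45/196
sR = 90/296 = 45/148
mL = -1/2·sL + 1·sR = 2745/14504
mR = 1·sL + -1·sR = -135/1813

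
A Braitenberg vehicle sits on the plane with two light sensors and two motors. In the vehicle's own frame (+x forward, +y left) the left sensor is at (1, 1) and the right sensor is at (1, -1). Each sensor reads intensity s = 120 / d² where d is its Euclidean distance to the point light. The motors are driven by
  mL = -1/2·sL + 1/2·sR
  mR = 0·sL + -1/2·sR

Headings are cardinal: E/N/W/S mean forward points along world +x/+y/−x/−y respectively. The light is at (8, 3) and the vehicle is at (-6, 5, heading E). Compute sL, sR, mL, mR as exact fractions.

60/89 12/17 24/1513 -6/17

left sensor world pos  = (-5, 6); dL² = 178
right sensor world pos = (-5, 4); dR² = 170
sL = 120/178 = 60/89
sR = 120/170 = 12/17
mL = -1/2·sL + 1/2·sR = 24/1513
mR = 0·sL + -1/2·sR = -6/17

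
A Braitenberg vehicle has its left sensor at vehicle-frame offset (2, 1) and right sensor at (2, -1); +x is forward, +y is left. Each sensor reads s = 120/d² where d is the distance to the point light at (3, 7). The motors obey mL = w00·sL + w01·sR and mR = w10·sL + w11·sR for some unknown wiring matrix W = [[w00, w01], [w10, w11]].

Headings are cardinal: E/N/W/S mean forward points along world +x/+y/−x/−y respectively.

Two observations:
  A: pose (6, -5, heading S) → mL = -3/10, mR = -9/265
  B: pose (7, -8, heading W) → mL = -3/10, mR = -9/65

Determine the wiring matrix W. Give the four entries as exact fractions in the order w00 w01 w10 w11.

0 -1/2 1 -1

obs A: pose=(6,-5,S) → sL=30/53, sR=3/5, mL=-3/10, mR=-9/265
obs B: pose=(7,-8,W) → sL=6/13, sR=3/5, mL=-3/10, mR=-9/65
sensor matrix S = [[30/53, 3/5], [6/13, 3/5]]; det S = 216/3445
solve [mL_A; mL_B] = S·[w00; w01] and [mR_A; mR_B] = S·[w10; w11]:
  w00 = 0, w01 = -1/2, w10 = 1, w11 = -1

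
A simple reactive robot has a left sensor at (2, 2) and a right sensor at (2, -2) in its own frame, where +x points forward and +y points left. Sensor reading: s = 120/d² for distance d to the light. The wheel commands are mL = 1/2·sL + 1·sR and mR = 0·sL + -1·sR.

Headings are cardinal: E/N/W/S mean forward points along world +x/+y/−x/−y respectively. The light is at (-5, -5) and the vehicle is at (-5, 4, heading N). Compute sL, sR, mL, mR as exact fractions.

left sensor world pos  = (-7, 6); dL² = 125
right sensor world pos = (-3, 6); dR² = 125
sL = 120/125 = 24/25
sR = 120/125 = 24/25
mL = 1/2·sL + 1·sR = 36/25
mR = 0·sL + -1·sR = -24/25

24/25 24/25 36/25 -24/25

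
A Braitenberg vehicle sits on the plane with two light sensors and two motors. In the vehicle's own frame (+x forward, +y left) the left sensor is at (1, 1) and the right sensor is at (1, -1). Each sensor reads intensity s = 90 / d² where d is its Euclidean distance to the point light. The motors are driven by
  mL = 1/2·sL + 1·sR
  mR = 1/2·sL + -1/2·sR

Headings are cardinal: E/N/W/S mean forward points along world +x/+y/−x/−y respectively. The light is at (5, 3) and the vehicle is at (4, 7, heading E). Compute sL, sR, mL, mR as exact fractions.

18/5 10 59/5 -16/5

left sensor world pos  = (5, 8); dL² = 25
right sensor world pos = (5, 6); dR² = 9
sL = 90/25 = 18/5
sR = 90/9 = 10
mL = 1/2·sL + 1·sR = 59/5
mR = 1/2·sL + -1/2·sR = -16/5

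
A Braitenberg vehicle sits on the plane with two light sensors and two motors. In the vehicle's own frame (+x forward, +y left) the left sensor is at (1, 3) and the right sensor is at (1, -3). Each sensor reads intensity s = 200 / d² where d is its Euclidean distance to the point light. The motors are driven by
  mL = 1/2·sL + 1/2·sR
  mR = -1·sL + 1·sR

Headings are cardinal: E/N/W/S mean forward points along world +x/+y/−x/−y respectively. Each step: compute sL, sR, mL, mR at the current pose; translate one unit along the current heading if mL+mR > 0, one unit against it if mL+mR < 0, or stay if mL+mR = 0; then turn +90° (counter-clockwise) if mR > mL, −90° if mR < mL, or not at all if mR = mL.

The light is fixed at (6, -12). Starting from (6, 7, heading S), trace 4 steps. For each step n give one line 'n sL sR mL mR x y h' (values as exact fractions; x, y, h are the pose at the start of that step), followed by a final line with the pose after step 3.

n=0: pose=(6,7,S); sL=200/333, sR=200/333; mL=200/333, mR=0; mL+mR=200/333 → advance +1; mR−mL=-200/333 → turn -1·90°
n=1: pose=(6,6,W); sL=100/113, sR=100/221; mL=16700/24973, mR=-10800/24973; mL+mR=5900/24973 → advance +1; mR−mL=-27500/24973 → turn -1·90°
n=2: pose=(5,6,N); sL=200/377, sR=40/73; mL=14840/27521, mR=480/27521; mL+mR=15320/27521 → advance +1; mR−mL=-14360/27521 → turn -1·90°
n=3: pose=(5,7,E); sL=50/121, sR=25/32; mL=4625/7744, mR=1425/3872; mL+mR=7475/7744 → advance +1; mR−mL=-1775/7744 → turn -1·90°

0 200/333 200/333 200/333 0 6 7 S
1 100/113 100/221 16700/24973 -10800/24973 6 6 W
2 200/377 40/73 14840/27521 480/27521 5 6 N
3 50/121 25/32 4625/7744 1425/3872 5 7 E
final 6 7 S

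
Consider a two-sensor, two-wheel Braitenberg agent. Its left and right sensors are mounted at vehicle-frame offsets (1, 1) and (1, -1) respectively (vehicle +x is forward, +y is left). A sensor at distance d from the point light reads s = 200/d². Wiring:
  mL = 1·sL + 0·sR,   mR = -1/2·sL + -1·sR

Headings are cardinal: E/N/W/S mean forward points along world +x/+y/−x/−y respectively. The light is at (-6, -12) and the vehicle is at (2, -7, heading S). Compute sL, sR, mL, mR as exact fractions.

left sensor world pos  = (3, -8); dL² = 97
right sensor world pos = (1, -8); dR² = 65
sL = 200/97 = 200/97
sR = 200/65 = 40/13
mL = 1·sL + 0·sR = 200/97
mR = -1/2·sL + -1·sR = -5180/1261

200/97 40/13 200/97 -5180/1261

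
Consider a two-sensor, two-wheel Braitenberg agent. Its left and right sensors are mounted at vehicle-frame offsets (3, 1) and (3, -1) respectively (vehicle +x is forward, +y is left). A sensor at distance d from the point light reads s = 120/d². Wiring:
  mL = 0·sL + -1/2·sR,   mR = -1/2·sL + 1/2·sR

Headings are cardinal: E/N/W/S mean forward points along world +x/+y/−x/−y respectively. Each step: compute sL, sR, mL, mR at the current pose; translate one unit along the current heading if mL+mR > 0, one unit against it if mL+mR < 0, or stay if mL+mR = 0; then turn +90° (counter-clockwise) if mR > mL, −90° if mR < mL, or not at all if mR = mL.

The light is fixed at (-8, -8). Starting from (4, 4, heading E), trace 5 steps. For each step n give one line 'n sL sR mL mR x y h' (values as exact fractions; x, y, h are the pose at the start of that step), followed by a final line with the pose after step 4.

0 60/197 60/173 -30/173 720/34081 4 4 E
1 24/65 40/123 -20/123 -176/7995 3 4 N
2 30/41 15/26 -15/52 -165/2132 3 3 W
3 120/233 24/37 -12/37 576/8621 4 3 S
4 60/197 60/173 -30/173 720/34081 4 4 E
final 3 4 N

n=0: pose=(4,4,E); sL=60/197, sR=60/173; mL=-30/173, mR=720/34081; mL+mR=-30/197 → advance -1; mR−mL=6630/34081 → turn +1·90°
n=1: pose=(3,4,N); sL=24/65, sR=40/123; mL=-20/123, mR=-176/7995; mL+mR=-12/65 → advance -1; mR−mL=1124/7995 → turn +1·90°
n=2: pose=(3,3,W); sL=30/41, sR=15/26; mL=-15/52, mR=-165/2132; mL+mR=-15/41 → advance -1; mR−mL=225/1066 → turn +1·90°
n=3: pose=(4,3,S); sL=120/233, sR=24/37; mL=-12/37, mR=576/8621; mL+mR=-60/233 → advance -1; mR−mL=3372/8621 → turn +1·90°
n=4: pose=(4,4,E); sL=60/197, sR=60/173; mL=-30/173, mR=720/34081; mL+mR=-30/197 → advance -1; mR−mL=6630/34081 → turn +1·90°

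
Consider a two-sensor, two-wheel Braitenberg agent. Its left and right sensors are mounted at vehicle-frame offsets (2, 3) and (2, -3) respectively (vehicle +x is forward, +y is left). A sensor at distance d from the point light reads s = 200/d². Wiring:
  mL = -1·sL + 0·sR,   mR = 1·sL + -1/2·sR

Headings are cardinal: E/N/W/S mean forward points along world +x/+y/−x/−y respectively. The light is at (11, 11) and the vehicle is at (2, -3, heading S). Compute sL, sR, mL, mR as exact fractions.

left sensor world pos  = (5, -5); dL² = 292
right sensor world pos = (-1, -5); dR² = 400
sL = 200/292 = 50/73
sR = 200/400 = 1/2
mL = -1·sL + 0·sR = -50/73
mR = 1·sL + -1/2·sR = 127/292

50/73 1/2 -50/73 127/292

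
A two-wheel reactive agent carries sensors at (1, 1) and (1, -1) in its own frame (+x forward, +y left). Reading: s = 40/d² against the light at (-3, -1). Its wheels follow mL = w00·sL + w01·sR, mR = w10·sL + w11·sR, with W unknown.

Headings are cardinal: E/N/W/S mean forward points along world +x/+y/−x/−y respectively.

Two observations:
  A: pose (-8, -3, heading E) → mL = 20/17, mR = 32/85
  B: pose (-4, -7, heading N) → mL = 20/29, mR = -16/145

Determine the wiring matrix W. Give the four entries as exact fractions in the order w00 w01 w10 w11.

obs A: pose=(-8,-3,E) → sL=40/17, sR=8/5, mL=20/17, mR=32/85
obs B: pose=(-4,-7,N) → sL=40/29, sR=8/5, mL=20/29, mR=-16/145
sensor matrix S = [[40/17, 8/5], [40/29, 8/5]]; det S = 768/493
solve [mL_A; mL_B] = S·[w00; w01] and [mR_A; mR_B] = S·[w10; w11]:
  w00 = 1/2, w01 = 0, w10 = 1/2, w11 = -1/2

1/2 0 1/2 -1/2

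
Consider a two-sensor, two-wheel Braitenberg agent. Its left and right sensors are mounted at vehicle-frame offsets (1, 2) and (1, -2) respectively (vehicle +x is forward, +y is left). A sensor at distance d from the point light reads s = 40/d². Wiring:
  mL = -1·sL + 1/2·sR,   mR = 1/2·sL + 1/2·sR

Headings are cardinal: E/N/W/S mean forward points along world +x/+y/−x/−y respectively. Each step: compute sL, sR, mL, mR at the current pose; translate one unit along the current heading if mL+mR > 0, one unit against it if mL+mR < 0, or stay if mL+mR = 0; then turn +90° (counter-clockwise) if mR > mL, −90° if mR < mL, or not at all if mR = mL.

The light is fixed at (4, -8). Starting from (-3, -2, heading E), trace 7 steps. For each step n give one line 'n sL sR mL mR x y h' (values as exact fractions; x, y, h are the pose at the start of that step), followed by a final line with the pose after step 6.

n=0: pose=(-3,-2,E); sL=2/5, sR=10/13; mL=-1/65, mR=38/65; mL+mR=37/65 → advance +1; mR−mL=3/5 → turn +1·90°
n=1: pose=(-2,-2,N); sL=40/113, sR=8/13; mL=-68/1469, mR=712/1469; mL+mR=644/1469 → advance +1; mR−mL=60/113 → turn +1·90°
n=2: pose=(-2,-1,W); sL=20/37, sR=4/13; mL=-186/481, mR=204/481; mL+mR=18/481 → advance +1; mR−mL=30/37 → turn +1·90°
n=3: pose=(-3,-1,S); sL=40/61, sR=40/117; mL=-3460/7137, mR=3560/7137; mL+mR=100/7137 → advance +1; mR−mL=60/61 → turn +1·90°
n=4: pose=(-3,-2,E); sL=2/5, sR=10/13; mL=-1/65, mR=38/65; mL+mR=37/65 → advance +1; mR−mL=3/5 → turn +1·90°
n=5: pose=(-2,-2,N); sL=40/113, sR=8/13; mL=-68/1469, mR=712/1469; mL+mR=644/1469 → advance +1; mR−mL=60/113 → turn +1·90°
n=6: pose=(-2,-1,W); sL=20/37, sR=4/13; mL=-186/481, mR=204/481; mL+mR=18/481 → advance +1; mR−mL=30/37 → turn +1·90°

0 2/5 10/13 -1/65 38/65 -3 -2 E
1 40/113 8/13 -68/1469 712/1469 -2 -2 N
2 20/37 4/13 -186/481 204/481 -2 -1 W
3 40/61 40/117 -3460/7137 3560/7137 -3 -1 S
4 2/5 10/13 -1/65 38/65 -3 -2 E
5 40/113 8/13 -68/1469 712/1469 -2 -2 N
6 20/37 4/13 -186/481 204/481 -2 -1 W
final -3 -1 S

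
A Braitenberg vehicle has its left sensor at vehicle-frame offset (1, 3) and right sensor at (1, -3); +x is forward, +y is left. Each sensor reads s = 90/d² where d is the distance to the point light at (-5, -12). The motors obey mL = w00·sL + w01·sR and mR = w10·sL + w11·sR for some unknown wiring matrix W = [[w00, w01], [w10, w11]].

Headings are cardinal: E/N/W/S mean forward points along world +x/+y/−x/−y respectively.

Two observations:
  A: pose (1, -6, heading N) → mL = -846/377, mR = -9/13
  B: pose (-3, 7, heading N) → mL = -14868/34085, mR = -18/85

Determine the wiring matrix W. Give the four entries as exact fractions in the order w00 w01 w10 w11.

-1 -1 0 -1

obs A: pose=(1,-6,N) → sL=45/29, sR=9/13, mL=-846/377, mR=-9/13
obs B: pose=(-3,7,N) → sL=90/401, sR=18/85, mL=-14868/34085, mR=-18/85
sensor matrix S = [[45/29, 9/13], [90/401, 18/85]]; det S = 445176/2570009
solve [mL_A; mL_B] = S·[w00; w01] and [mR_A; mR_B] = S·[w10; w11]:
  w00 = -1, w01 = -1, w10 = 0, w11 = -1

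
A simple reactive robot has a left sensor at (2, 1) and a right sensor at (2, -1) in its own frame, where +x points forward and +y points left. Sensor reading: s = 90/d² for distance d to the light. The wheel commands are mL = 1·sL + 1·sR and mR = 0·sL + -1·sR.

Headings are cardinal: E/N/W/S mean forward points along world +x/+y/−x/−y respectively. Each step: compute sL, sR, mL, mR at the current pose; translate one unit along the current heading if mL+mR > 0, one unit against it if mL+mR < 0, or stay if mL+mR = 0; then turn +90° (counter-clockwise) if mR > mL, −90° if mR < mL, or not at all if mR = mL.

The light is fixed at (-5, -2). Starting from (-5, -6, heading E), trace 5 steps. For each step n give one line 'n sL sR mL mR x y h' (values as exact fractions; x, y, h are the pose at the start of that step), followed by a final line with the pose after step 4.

0 90/13 90/29 3780/377 -90/29 -5 -6 E
1 9/4 5/2 19/4 -5/2 -4 -6 S
2 90/37 90/17 4860/629 -90/17 -4 -7 W
3 9 9 18 -9 -5 -7 N
4 90/13 90/29 3780/377 -90/29 -5 -6 E
final -4 -6 S

n=0: pose=(-5,-6,E); sL=90/13, sR=90/29; mL=3780/377, mR=-90/29; mL+mR=90/13 → advance +1; mR−mL=-4950/377 → turn -1·90°
n=1: pose=(-4,-6,S); sL=9/4, sR=5/2; mL=19/4, mR=-5/2; mL+mR=9/4 → advance +1; mR−mL=-29/4 → turn -1·90°
n=2: pose=(-4,-7,W); sL=90/37, sR=90/17; mL=4860/629, mR=-90/17; mL+mR=90/37 → advance +1; mR−mL=-8190/629 → turn -1·90°
n=3: pose=(-5,-7,N); sL=9, sR=9; mL=18, mR=-9; mL+mR=9 → advance +1; mR−mL=-27 → turn -1·90°
n=4: pose=(-5,-6,E); sL=90/13, sR=90/29; mL=3780/377, mR=-90/29; mL+mR=90/13 → advance +1; mR−mL=-4950/377 → turn -1·90°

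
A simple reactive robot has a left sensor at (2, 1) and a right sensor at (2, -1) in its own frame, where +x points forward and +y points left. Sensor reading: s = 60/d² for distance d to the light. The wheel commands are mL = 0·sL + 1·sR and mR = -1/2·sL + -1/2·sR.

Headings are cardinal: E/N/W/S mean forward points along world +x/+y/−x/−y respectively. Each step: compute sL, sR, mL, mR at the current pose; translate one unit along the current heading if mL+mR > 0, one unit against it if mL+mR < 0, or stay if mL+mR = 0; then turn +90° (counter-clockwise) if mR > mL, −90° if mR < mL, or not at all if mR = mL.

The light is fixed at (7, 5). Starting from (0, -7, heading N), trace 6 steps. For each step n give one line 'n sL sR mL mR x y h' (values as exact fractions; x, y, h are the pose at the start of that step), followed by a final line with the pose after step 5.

0 15/41 15/34 15/34 -1125/2788 0 -7 N
1 12/25 60/169 60/169 -1764/4225 0 -6 E
2 30/109 6/25 6/25 -702/2725 -1 -6 S
3 60/221 60/181 60/181 -12060/40001 -1 -5 W
4 15/41 15/32 15/32 -1095/2624 -2 -5 N
5 60/113 60/149 60/149 -7860/16837 -2 -4 E
final -3 -4 S

n=0: pose=(0,-7,N); sL=15/41, sR=15/34; mL=15/34, mR=-1125/2788; mL+mR=105/2788 → advance +1; mR−mL=-2355/2788 → turn -1·90°
n=1: pose=(0,-6,E); sL=12/25, sR=60/169; mL=60/169, mR=-1764/4225; mL+mR=-264/4225 → advance -1; mR−mL=-3264/4225 → turn -1·90°
n=2: pose=(-1,-6,S); sL=30/109, sR=6/25; mL=6/25, mR=-702/2725; mL+mR=-48/2725 → advance -1; mR−mL=-1356/2725 → turn -1·90°
n=3: pose=(-1,-5,W); sL=60/221, sR=60/181; mL=60/181, mR=-12060/40001; mL+mR=1200/40001 → advance +1; mR−mL=-25320/40001 → turn -1·90°
n=4: pose=(-2,-5,N); sL=15/41, sR=15/32; mL=15/32, mR=-1095/2624; mL+mR=135/2624 → advance +1; mR−mL=-2325/2624 → turn -1·90°
n=5: pose=(-2,-4,E); sL=60/113, sR=60/149; mL=60/149, mR=-7860/16837; mL+mR=-1080/16837 → advance -1; mR−mL=-14640/16837 → turn -1·90°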